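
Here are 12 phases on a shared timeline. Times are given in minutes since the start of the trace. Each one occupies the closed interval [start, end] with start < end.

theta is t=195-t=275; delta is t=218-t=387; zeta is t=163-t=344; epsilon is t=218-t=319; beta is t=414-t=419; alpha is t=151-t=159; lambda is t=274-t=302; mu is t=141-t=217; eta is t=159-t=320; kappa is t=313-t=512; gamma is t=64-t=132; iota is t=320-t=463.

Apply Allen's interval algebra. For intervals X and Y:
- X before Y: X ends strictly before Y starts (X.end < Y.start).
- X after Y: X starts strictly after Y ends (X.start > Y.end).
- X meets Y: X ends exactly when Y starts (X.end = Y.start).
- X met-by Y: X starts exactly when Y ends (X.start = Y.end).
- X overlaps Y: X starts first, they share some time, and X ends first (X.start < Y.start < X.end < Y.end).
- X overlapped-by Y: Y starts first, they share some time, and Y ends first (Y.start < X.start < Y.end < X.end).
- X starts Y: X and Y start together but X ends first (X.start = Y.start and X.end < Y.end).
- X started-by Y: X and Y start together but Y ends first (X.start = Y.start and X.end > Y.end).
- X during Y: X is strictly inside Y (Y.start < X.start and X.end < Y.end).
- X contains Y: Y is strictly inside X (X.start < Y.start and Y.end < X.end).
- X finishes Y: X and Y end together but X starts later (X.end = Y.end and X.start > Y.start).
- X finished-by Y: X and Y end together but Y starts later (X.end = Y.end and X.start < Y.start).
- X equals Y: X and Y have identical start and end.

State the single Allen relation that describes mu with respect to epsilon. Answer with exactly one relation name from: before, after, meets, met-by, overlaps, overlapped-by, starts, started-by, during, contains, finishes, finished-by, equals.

before

mu = [t=141, t=217]; epsilon = [t=218, t=319].
Compare endpoints: mu.start < epsilon.start, mu.start < epsilon.end, mu.end < epsilon.start, mu.end < epsilon.end.
That pattern is 'before'.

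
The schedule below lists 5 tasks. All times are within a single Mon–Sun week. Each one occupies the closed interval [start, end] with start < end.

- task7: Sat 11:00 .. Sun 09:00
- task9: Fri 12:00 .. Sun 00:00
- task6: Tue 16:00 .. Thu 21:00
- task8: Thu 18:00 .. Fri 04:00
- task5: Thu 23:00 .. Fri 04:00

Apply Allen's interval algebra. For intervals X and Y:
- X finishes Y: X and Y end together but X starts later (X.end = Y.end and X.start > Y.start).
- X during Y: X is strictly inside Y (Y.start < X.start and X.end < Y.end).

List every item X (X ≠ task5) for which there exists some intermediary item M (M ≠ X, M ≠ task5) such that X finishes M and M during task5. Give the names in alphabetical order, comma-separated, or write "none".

Target task5 = [Thu 23:00, Fri 04:00].
Intermediaries M with M during task5: none.
Union: none.

none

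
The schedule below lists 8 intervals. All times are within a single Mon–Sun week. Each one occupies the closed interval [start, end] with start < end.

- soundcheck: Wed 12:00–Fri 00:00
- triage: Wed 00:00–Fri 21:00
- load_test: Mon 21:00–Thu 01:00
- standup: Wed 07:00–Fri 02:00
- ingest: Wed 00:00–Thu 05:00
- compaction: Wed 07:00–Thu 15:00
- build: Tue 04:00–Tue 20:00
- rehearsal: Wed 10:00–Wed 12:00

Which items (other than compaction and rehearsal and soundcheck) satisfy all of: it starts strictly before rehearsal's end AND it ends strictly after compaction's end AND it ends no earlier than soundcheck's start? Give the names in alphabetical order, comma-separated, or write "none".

Conditions: its start is strictly before rehearsal's end (X.start < Wed 12:00) AND its end is strictly after compaction's end (X.end > Thu 15:00) AND its end is no earlier than soundcheck's start (X.end >= Wed 12:00).
build: start Tue 04:00 < Wed 12:00? ✓; end Tue 20:00 > Thu 15:00? ✗; end Tue 20:00 >= Wed 12:00? ✗ → no.
ingest: start Wed 00:00 < Wed 12:00? ✓; end Thu 05:00 > Thu 15:00? ✗; end Thu 05:00 >= Wed 12:00? ✓ → no.
load_test: start Mon 21:00 < Wed 12:00? ✓; end Thu 01:00 > Thu 15:00? ✗; end Thu 01:00 >= Wed 12:00? ✓ → no.
standup: start Wed 07:00 < Wed 12:00? ✓; end Fri 02:00 > Thu 15:00? ✓; end Fri 02:00 >= Wed 12:00? ✓ → yes.
triage: start Wed 00:00 < Wed 12:00? ✓; end Fri 21:00 > Thu 15:00? ✓; end Fri 21:00 >= Wed 12:00? ✓ → yes.
Result: standup, triage.

standup, triage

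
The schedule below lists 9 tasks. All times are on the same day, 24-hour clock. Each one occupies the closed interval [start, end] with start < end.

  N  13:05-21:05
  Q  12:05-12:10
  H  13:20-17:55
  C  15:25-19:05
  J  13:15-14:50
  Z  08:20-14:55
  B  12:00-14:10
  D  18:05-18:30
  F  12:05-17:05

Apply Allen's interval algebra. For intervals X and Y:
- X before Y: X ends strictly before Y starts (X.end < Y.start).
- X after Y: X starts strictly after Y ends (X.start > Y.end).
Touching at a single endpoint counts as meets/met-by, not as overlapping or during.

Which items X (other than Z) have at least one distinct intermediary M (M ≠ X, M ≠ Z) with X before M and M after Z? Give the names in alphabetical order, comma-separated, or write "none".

B, F, H, J, Q

Target Z = [08:20, 14:55].
Intermediaries M with M after Z: C, D.
Via C — items with X before C: B, J, Q.
Via D — items with X before D: B, F, H, J, Q.
Union: B, F, H, J, Q.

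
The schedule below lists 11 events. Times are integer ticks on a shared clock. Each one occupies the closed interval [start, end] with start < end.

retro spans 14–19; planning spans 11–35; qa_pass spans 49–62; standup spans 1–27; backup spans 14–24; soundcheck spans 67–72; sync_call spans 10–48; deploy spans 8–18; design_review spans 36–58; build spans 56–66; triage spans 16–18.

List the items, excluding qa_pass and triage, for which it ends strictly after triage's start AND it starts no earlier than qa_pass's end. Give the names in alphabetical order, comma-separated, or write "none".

Conditions: its end is strictly after triage's start (X.end > 16) AND its start is no earlier than qa_pass's end (X.start >= 62).
backup: end 24 > 16? ✓; start 14 >= 62? ✗ → no.
build: end 66 > 16? ✓; start 56 >= 62? ✗ → no.
deploy: end 18 > 16? ✓; start 8 >= 62? ✗ → no.
design_review: end 58 > 16? ✓; start 36 >= 62? ✗ → no.
planning: end 35 > 16? ✓; start 11 >= 62? ✗ → no.
retro: end 19 > 16? ✓; start 14 >= 62? ✗ → no.
soundcheck: end 72 > 16? ✓; start 67 >= 62? ✓ → yes.
standup: end 27 > 16? ✓; start 1 >= 62? ✗ → no.
sync_call: end 48 > 16? ✓; start 10 >= 62? ✗ → no.
Result: soundcheck.

soundcheck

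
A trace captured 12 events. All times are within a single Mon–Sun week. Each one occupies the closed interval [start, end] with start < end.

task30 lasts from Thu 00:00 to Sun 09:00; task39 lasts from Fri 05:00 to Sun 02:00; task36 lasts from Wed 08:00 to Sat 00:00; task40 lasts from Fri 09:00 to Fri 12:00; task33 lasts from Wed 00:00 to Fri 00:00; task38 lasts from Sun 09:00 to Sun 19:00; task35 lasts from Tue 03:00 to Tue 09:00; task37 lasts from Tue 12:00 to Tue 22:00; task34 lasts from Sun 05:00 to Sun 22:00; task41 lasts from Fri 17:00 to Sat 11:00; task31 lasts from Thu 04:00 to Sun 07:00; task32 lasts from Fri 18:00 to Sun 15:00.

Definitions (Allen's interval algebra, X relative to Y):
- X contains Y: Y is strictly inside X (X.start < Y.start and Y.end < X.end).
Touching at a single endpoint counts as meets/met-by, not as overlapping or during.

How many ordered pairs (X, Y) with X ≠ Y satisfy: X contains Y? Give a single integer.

Checking all 132 ordered pairs for relation 'contains'; matching pairs in alphabetical order:
(task30, task31): task30 contains task31 ✓
(task30, task39): task30 contains task39 ✓
(task30, task40): task30 contains task40 ✓
(task30, task41): task30 contains task41 ✓
(task31, task39): task31 contains task39 ✓
(task31, task40): task31 contains task40 ✓
(task31, task41): task31 contains task41 ✓
(task34, task38): task34 contains task38 ✓
(task36, task40): task36 contains task40 ✓
(task39, task40): task39 contains task40 ✓
(task39, task41): task39 contains task41 ✓
Count: 11.

11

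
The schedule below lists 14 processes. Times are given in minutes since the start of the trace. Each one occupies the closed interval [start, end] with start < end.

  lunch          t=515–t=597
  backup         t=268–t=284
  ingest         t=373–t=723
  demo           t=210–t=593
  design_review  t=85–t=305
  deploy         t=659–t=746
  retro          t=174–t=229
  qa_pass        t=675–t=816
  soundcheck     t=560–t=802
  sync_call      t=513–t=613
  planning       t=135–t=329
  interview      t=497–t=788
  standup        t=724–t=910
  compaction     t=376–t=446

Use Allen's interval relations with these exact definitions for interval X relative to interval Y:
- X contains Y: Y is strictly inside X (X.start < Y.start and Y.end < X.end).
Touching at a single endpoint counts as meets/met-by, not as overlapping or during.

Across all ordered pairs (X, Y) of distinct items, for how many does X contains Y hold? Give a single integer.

14

Checking all 182 ordered pairs for relation 'contains'; matching pairs in alphabetical order:
(demo, backup): demo contains backup ✓
(demo, compaction): demo contains compaction ✓
(design_review, backup): design_review contains backup ✓
(design_review, retro): design_review contains retro ✓
(ingest, compaction): ingest contains compaction ✓
(ingest, lunch): ingest contains lunch ✓
(ingest, sync_call): ingest contains sync_call ✓
(interview, deploy): interview contains deploy ✓
(interview, lunch): interview contains lunch ✓
(interview, sync_call): interview contains sync_call ✓
(planning, backup): planning contains backup ✓
(planning, retro): planning contains retro ✓
(soundcheck, deploy): soundcheck contains deploy ✓
(sync_call, lunch): sync_call contains lunch ✓
Count: 14.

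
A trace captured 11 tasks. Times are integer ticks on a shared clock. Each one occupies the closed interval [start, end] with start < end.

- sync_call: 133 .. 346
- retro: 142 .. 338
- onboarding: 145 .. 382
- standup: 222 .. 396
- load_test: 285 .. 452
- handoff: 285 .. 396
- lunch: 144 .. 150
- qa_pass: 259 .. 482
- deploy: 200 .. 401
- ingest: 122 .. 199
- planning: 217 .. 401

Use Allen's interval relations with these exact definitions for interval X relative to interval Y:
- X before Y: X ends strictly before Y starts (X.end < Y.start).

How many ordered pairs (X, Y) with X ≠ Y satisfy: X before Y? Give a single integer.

12

Checking all 110 ordered pairs for relation 'before'; matching pairs in alphabetical order:
(ingest, deploy): ingest before deploy ✓
(ingest, handoff): ingest before handoff ✓
(ingest, load_test): ingest before load_test ✓
(ingest, planning): ingest before planning ✓
(ingest, qa_pass): ingest before qa_pass ✓
(ingest, standup): ingest before standup ✓
(lunch, deploy): lunch before deploy ✓
(lunch, handoff): lunch before handoff ✓
(lunch, load_test): lunch before load_test ✓
(lunch, planning): lunch before planning ✓
(lunch, qa_pass): lunch before qa_pass ✓
(lunch, standup): lunch before standup ✓
Count: 12.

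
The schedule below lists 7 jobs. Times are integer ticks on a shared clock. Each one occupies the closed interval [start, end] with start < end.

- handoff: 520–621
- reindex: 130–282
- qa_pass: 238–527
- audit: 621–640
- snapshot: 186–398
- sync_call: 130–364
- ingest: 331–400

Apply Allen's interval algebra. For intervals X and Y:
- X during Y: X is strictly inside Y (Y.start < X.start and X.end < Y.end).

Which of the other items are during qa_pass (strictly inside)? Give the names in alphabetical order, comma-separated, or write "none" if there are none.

ingest

Target qa_pass = [238, 527].
audit [621, 640] → after → no.
handoff [520, 621] → overlapped-by → no.
ingest [331, 400] → during → yes.
reindex [130, 282] → overlaps → no.
snapshot [186, 398] → overlaps → no.
sync_call [130, 364] → overlaps → no.
Result: ingest.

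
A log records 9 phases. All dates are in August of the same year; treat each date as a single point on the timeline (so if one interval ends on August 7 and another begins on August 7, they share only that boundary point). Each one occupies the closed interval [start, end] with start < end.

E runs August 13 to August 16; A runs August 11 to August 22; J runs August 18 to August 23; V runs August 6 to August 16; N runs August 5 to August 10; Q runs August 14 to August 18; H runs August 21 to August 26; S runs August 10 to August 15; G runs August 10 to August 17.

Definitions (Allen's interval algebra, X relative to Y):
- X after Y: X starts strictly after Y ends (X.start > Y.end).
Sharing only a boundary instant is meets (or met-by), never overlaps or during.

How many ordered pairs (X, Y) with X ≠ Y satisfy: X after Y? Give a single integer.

14

Checking all 72 ordered pairs for relation 'after'; matching pairs in alphabetical order:
(A, N): A after N ✓
(E, N): E after N ✓
(H, E): H after E ✓
(H, G): H after G ✓
(H, N): H after N ✓
(H, Q): H after Q ✓
(H, S): H after S ✓
(H, V): H after V ✓
(J, E): J after E ✓
(J, G): J after G ✓
(J, N): J after N ✓
(J, S): J after S ✓
(J, V): J after V ✓
(Q, N): Q after N ✓
Count: 14.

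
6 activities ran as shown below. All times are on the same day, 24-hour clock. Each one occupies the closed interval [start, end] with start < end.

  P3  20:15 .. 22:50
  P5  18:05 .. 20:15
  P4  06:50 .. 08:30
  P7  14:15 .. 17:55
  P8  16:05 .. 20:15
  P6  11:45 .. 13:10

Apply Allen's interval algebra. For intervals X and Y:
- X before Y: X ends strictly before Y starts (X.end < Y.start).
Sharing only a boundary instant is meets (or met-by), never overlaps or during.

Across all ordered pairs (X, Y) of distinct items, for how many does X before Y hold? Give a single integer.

Checking all 30 ordered pairs for relation 'before'; matching pairs in alphabetical order:
(P4, P3): P4 before P3 ✓
(P4, P5): P4 before P5 ✓
(P4, P6): P4 before P6 ✓
(P4, P7): P4 before P7 ✓
(P4, P8): P4 before P8 ✓
(P6, P3): P6 before P3 ✓
(P6, P5): P6 before P5 ✓
(P6, P7): P6 before P7 ✓
(P6, P8): P6 before P8 ✓
(P7, P3): P7 before P3 ✓
(P7, P5): P7 before P5 ✓
Count: 11.

11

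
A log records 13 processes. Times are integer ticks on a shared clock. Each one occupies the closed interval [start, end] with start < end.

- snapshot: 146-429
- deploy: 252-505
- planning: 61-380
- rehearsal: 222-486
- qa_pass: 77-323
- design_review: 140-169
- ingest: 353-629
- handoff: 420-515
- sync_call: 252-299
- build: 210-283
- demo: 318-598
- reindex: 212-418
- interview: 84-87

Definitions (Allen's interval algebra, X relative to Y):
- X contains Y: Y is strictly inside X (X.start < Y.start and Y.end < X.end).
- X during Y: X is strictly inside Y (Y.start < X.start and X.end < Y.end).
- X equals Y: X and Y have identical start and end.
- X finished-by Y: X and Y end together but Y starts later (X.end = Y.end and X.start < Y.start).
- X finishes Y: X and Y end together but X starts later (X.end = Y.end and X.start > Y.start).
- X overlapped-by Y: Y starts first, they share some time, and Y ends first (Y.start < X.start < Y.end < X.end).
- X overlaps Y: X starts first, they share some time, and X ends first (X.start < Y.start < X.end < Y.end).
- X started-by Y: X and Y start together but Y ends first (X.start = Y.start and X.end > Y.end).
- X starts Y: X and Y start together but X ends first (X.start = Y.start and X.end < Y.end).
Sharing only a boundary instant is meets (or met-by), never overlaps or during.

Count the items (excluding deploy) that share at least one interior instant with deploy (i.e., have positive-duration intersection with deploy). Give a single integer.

10

Target deploy = [252, 505].
build [210, 283] → overlaps → counts.
demo [318, 598] → overlapped-by → counts.
design_review [140, 169] → before → no.
handoff [420, 515] → overlapped-by → counts.
ingest [353, 629] → overlapped-by → counts.
interview [84, 87] → before → no.
planning [61, 380] → overlaps → counts.
qa_pass [77, 323] → overlaps → counts.
rehearsal [222, 486] → overlaps → counts.
reindex [212, 418] → overlaps → counts.
snapshot [146, 429] → overlaps → counts.
sync_call [252, 299] → starts → counts.
Total: 10.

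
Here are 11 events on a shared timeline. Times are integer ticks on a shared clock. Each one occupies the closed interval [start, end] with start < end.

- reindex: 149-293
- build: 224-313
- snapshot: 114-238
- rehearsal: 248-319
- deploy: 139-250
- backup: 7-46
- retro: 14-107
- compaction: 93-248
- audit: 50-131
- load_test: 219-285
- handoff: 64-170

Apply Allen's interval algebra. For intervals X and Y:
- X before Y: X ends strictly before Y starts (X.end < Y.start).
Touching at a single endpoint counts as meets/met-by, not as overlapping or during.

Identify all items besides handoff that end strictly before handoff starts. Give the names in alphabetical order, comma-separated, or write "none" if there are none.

Target handoff = [64, 170].
audit [50, 131] → overlaps → no.
backup [7, 46] → before → yes.
build [224, 313] → after → no.
compaction [93, 248] → overlapped-by → no.
deploy [139, 250] → overlapped-by → no.
load_test [219, 285] → after → no.
rehearsal [248, 319] → after → no.
reindex [149, 293] → overlapped-by → no.
retro [14, 107] → overlaps → no.
snapshot [114, 238] → overlapped-by → no.
Result: backup.

backup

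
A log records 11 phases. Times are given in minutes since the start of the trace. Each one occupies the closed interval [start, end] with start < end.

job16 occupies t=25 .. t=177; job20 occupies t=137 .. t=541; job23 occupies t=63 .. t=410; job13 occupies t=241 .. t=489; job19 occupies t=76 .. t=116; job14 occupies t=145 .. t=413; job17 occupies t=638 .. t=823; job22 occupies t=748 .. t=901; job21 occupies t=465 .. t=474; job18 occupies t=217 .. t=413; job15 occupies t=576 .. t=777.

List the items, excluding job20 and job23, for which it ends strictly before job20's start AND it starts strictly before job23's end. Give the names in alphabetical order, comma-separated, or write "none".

Conditions: its end is strictly before job20's start (X.end < t=137) AND its start is strictly before job23's end (X.start < t=410).
job13: end t=489 < t=137? ✗; start t=241 < t=410? ✓ → no.
job14: end t=413 < t=137? ✗; start t=145 < t=410? ✓ → no.
job15: end t=777 < t=137? ✗; start t=576 < t=410? ✗ → no.
job16: end t=177 < t=137? ✗; start t=25 < t=410? ✓ → no.
job17: end t=823 < t=137? ✗; start t=638 < t=410? ✗ → no.
job18: end t=413 < t=137? ✗; start t=217 < t=410? ✓ → no.
job19: end t=116 < t=137? ✓; start t=76 < t=410? ✓ → yes.
job21: end t=474 < t=137? ✗; start t=465 < t=410? ✗ → no.
job22: end t=901 < t=137? ✗; start t=748 < t=410? ✗ → no.
Result: job19.

job19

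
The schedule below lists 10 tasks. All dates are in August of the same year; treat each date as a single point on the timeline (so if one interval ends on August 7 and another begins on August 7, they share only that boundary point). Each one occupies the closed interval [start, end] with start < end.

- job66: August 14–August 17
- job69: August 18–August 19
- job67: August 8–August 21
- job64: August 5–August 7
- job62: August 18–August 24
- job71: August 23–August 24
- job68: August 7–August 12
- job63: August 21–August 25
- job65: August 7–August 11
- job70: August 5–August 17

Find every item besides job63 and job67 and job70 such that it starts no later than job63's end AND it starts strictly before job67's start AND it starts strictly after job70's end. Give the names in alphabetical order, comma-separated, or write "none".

none

Conditions: its start is no later than job63's end (X.start <= August 25) AND its start is strictly before job67's start (X.start < August 8) AND its start is strictly after job70's end (X.start > August 17).
job62: start August 18 <= August 25? ✓; start August 18 < August 8? ✗; start August 18 > August 17? ✓ → no.
job64: start August 5 <= August 25? ✓; start August 5 < August 8? ✓; start August 5 > August 17? ✗ → no.
job65: start August 7 <= August 25? ✓; start August 7 < August 8? ✓; start August 7 > August 17? ✗ → no.
job66: start August 14 <= August 25? ✓; start August 14 < August 8? ✗; start August 14 > August 17? ✗ → no.
job68: start August 7 <= August 25? ✓; start August 7 < August 8? ✓; start August 7 > August 17? ✗ → no.
job69: start August 18 <= August 25? ✓; start August 18 < August 8? ✗; start August 18 > August 17? ✓ → no.
job71: start August 23 <= August 25? ✓; start August 23 < August 8? ✗; start August 23 > August 17? ✓ → no.
Result: none.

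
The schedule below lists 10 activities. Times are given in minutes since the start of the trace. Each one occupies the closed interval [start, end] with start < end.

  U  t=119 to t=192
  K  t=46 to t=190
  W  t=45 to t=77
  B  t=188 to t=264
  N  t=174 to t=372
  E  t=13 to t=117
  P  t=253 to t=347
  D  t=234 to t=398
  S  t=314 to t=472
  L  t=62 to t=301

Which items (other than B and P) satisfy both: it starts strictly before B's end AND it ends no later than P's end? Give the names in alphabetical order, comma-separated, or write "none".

E, K, L, U, W

Conditions: its start is strictly before B's end (X.start < t=264) AND its end is no later than P's end (X.end <= t=347).
D: start t=234 < t=264? ✓; end t=398 <= t=347? ✗ → no.
E: start t=13 < t=264? ✓; end t=117 <= t=347? ✓ → yes.
K: start t=46 < t=264? ✓; end t=190 <= t=347? ✓ → yes.
L: start t=62 < t=264? ✓; end t=301 <= t=347? ✓ → yes.
N: start t=174 < t=264? ✓; end t=372 <= t=347? ✗ → no.
S: start t=314 < t=264? ✗; end t=472 <= t=347? ✗ → no.
U: start t=119 < t=264? ✓; end t=192 <= t=347? ✓ → yes.
W: start t=45 < t=264? ✓; end t=77 <= t=347? ✓ → yes.
Result: E, K, L, U, W.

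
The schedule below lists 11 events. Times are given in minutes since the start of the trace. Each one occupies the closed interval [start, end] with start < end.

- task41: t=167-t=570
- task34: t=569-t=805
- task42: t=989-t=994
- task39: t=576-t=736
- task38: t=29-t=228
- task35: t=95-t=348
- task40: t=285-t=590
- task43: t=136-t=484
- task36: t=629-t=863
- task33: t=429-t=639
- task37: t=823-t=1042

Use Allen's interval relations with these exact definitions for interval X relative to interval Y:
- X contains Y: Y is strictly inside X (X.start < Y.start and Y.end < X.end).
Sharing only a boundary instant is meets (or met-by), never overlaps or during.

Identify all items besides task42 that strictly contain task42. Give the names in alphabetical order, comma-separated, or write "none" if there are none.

task37

Target task42 = [t=989, t=994].
task33 [t=429, t=639] → before → no.
task34 [t=569, t=805] → before → no.
task35 [t=95, t=348] → before → no.
task36 [t=629, t=863] → before → no.
task37 [t=823, t=1042] → contains → yes.
task38 [t=29, t=228] → before → no.
task39 [t=576, t=736] → before → no.
task40 [t=285, t=590] → before → no.
task41 [t=167, t=570] → before → no.
task43 [t=136, t=484] → before → no.
Result: task37.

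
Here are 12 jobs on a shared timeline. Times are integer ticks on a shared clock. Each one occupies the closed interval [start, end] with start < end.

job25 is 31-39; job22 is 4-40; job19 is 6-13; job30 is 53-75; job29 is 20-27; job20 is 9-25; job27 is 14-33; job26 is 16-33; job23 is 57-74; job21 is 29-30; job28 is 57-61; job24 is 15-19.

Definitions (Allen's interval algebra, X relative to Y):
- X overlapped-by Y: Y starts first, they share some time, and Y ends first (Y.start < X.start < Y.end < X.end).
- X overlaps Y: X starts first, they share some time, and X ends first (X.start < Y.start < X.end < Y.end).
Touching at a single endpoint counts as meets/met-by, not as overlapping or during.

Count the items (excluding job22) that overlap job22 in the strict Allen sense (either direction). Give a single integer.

0

Target job22 = [4, 40].
job19 [6, 13] → during → no.
job20 [9, 25] → during → no.
job21 [29, 30] → during → no.
job23 [57, 74] → after → no.
job24 [15, 19] → during → no.
job25 [31, 39] → during → no.
job26 [16, 33] → during → no.
job27 [14, 33] → during → no.
job28 [57, 61] → after → no.
job29 [20, 27] → during → no.
job30 [53, 75] → after → no.
Total: 0.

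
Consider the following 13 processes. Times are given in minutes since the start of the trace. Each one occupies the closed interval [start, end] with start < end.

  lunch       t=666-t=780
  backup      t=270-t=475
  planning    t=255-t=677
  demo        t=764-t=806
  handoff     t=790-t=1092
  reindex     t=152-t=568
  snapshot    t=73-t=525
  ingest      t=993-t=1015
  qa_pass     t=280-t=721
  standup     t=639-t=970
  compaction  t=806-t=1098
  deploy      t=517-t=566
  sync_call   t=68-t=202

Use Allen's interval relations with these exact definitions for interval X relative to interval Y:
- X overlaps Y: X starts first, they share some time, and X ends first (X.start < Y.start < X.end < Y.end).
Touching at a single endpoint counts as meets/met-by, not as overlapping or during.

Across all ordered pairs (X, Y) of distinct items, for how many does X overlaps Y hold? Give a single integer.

Checking all 156 ordered pairs for relation 'overlaps'; matching pairs in alphabetical order:
(backup, qa_pass): backup overlaps qa_pass ✓
(demo, handoff): demo overlaps handoff ✓
(handoff, compaction): handoff overlaps compaction ✓
(lunch, demo): lunch overlaps demo ✓
(planning, lunch): planning overlaps lunch ✓
(planning, qa_pass): planning overlaps qa_pass ✓
(planning, standup): planning overlaps standup ✓
(qa_pass, lunch): qa_pass overlaps lunch ✓
(qa_pass, standup): qa_pass overlaps standup ✓
(reindex, planning): reindex overlaps planning ✓
(reindex, qa_pass): reindex overlaps qa_pass ✓
(snapshot, deploy): snapshot overlaps deploy ✓
(snapshot, planning): snapshot overlaps planning ✓
(snapshot, qa_pass): snapshot overlaps qa_pass ✓
(snapshot, reindex): snapshot overlaps reindex ✓
(standup, compaction): standup overlaps compaction ✓
(standup, handoff): standup overlaps handoff ✓
(sync_call, reindex): sync_call overlaps reindex ✓
(sync_call, snapshot): sync_call overlaps snapshot ✓
Count: 19.

19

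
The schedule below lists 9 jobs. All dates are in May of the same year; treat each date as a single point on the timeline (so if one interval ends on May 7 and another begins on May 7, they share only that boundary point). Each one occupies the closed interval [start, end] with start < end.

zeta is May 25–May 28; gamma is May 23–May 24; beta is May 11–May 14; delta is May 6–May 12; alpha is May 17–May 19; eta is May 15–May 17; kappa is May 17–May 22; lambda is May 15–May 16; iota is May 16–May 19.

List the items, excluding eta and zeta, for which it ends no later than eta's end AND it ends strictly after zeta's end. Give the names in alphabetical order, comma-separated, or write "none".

none

Conditions: its end is no later than eta's end (X.end <= May 17) AND its end is strictly after zeta's end (X.end > May 28).
alpha: end May 19 <= May 17? ✗; end May 19 > May 28? ✗ → no.
beta: end May 14 <= May 17? ✓; end May 14 > May 28? ✗ → no.
delta: end May 12 <= May 17? ✓; end May 12 > May 28? ✗ → no.
gamma: end May 24 <= May 17? ✗; end May 24 > May 28? ✗ → no.
iota: end May 19 <= May 17? ✗; end May 19 > May 28? ✗ → no.
kappa: end May 22 <= May 17? ✗; end May 22 > May 28? ✗ → no.
lambda: end May 16 <= May 17? ✓; end May 16 > May 28? ✗ → no.
Result: none.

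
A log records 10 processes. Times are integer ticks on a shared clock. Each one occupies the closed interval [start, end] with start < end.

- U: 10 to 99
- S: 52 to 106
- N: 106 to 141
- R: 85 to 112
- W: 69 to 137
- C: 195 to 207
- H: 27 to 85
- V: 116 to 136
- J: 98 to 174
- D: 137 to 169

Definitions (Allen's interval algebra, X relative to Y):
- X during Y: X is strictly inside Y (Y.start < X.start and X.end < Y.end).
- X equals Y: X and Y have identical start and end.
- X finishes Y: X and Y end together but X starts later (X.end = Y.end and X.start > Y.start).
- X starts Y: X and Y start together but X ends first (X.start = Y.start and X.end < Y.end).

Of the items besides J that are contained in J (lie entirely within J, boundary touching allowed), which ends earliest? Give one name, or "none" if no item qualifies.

V

Target J = [98, 174].
C [195, 207] → after → excluded.
D [137, 169] → during → candidate.
H [27, 85] → before → excluded.
N [106, 141] → during → candidate.
R [85, 112] → overlaps → excluded.
S [52, 106] → overlaps → excluded.
U [10, 99] → overlaps → excluded.
V [116, 136] → during → candidate.
W [69, 137] → overlaps → excluded.
Among candidates, earliest end is 136 → V.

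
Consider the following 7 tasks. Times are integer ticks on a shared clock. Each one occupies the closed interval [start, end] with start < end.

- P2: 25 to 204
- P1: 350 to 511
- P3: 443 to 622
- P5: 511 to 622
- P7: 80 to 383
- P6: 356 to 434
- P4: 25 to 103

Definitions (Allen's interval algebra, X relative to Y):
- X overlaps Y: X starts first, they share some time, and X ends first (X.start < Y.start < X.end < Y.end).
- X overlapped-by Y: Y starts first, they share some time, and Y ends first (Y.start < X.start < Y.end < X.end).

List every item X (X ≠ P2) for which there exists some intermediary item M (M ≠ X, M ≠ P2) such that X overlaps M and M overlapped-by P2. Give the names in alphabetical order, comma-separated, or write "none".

P4

Target P2 = [25, 204].
Intermediaries M with M overlapped-by P2: P7.
Via P7 — items with X overlaps P7: P4.
Union: P4.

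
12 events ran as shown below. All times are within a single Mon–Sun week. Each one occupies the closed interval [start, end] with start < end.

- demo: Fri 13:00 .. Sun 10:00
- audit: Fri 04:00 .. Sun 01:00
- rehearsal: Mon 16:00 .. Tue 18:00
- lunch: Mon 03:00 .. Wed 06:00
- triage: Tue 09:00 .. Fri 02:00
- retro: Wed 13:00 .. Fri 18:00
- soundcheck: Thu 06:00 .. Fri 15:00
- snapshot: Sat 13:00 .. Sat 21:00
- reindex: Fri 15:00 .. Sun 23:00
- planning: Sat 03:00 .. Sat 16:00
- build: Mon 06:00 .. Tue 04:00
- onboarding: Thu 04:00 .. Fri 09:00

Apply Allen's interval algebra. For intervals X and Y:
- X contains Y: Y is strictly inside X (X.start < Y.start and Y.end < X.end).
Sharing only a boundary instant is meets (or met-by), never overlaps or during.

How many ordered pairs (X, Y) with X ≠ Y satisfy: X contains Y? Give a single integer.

10

Checking all 132 ordered pairs for relation 'contains'; matching pairs in alphabetical order:
(audit, planning): audit contains planning ✓
(audit, snapshot): audit contains snapshot ✓
(demo, planning): demo contains planning ✓
(demo, snapshot): demo contains snapshot ✓
(lunch, build): lunch contains build ✓
(lunch, rehearsal): lunch contains rehearsal ✓
(reindex, planning): reindex contains planning ✓
(reindex, snapshot): reindex contains snapshot ✓
(retro, onboarding): retro contains onboarding ✓
(retro, soundcheck): retro contains soundcheck ✓
Count: 10.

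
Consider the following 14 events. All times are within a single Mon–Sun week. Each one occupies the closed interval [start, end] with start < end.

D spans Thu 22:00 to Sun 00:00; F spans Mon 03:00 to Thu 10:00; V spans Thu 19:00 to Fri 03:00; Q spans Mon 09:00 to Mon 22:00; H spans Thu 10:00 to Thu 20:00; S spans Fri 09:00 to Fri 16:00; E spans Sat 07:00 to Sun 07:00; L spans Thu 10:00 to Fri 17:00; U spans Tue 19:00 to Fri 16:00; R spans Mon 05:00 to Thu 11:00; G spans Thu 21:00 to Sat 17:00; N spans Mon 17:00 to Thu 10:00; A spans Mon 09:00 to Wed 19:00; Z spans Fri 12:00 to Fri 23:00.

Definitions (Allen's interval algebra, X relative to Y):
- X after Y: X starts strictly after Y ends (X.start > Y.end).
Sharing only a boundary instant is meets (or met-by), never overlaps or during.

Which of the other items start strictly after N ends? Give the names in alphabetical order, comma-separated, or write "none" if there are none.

D, E, G, S, V, Z

Target N = [Mon 17:00, Thu 10:00].
A [Mon 09:00, Wed 19:00] → overlaps → no.
D [Thu 22:00, Sun 00:00] → after → yes.
E [Sat 07:00, Sun 07:00] → after → yes.
F [Mon 03:00, Thu 10:00] → finished-by → no.
G [Thu 21:00, Sat 17:00] → after → yes.
H [Thu 10:00, Thu 20:00] → met-by → no.
L [Thu 10:00, Fri 17:00] → met-by → no.
Q [Mon 09:00, Mon 22:00] → overlaps → no.
R [Mon 05:00, Thu 11:00] → contains → no.
S [Fri 09:00, Fri 16:00] → after → yes.
U [Tue 19:00, Fri 16:00] → overlapped-by → no.
V [Thu 19:00, Fri 03:00] → after → yes.
Z [Fri 12:00, Fri 23:00] → after → yes.
Result: D, E, G, S, V, Z.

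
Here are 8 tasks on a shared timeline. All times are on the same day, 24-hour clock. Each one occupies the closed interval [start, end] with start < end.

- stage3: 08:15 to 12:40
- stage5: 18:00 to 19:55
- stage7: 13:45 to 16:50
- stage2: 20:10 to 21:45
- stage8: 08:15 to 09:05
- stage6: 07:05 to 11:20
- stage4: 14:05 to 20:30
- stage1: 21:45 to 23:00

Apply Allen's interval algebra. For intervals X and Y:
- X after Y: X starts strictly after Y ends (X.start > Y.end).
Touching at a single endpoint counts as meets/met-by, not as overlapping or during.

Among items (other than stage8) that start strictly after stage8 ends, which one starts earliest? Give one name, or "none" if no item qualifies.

stage7

Target stage8 = [08:15, 09:05].
stage1 [21:45, 23:00] → after → candidate.
stage2 [20:10, 21:45] → after → candidate.
stage3 [08:15, 12:40] → started-by → excluded.
stage4 [14:05, 20:30] → after → candidate.
stage5 [18:00, 19:55] → after → candidate.
stage6 [07:05, 11:20] → contains → excluded.
stage7 [13:45, 16:50] → after → candidate.
Among candidates, earliest start is 13:45 → stage7.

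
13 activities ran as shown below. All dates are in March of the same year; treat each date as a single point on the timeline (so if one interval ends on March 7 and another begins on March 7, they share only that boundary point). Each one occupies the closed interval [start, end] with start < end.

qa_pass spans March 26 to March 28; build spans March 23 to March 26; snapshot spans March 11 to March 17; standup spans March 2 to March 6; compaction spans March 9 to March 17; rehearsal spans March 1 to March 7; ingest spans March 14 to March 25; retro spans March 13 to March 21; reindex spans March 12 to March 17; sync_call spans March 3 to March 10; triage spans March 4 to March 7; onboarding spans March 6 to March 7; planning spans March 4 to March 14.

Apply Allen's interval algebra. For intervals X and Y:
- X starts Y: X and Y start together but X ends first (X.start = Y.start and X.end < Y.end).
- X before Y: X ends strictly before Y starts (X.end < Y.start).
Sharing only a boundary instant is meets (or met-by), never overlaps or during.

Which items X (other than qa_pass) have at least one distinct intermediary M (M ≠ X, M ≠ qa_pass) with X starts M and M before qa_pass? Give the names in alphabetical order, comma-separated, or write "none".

Target qa_pass = [March 26, March 28].
Intermediaries M with M before qa_pass: compaction, ingest, onboarding, planning, rehearsal, reindex, retro, snapshot, standup, sync_call, triage.
Via compaction — items with X starts compaction: none.
Via ingest — items with X starts ingest: none.
Via onboarding — items with X starts onboarding: none.
Via planning — items with X starts planning: triage.
Via rehearsal — items with X starts rehearsal: none.
Via reindex — items with X starts reindex: none.
Via retro — items with X starts retro: none.
Via snapshot — items with X starts snapshot: none.
Via standup — items with X starts standup: none.
Via sync_call — items with X starts sync_call: none.
Via triage — items with X starts triage: none.
Union: triage.

triage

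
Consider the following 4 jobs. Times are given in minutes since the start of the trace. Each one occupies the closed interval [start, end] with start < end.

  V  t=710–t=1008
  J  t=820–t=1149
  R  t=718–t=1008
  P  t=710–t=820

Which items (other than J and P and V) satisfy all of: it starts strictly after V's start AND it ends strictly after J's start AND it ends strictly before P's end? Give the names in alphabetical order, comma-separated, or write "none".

none

Conditions: its start is strictly after V's start (X.start > t=710) AND its end is strictly after J's start (X.end > t=820) AND its end is strictly before P's end (X.end < t=820).
R: start t=718 > t=710? ✓; end t=1008 > t=820? ✓; end t=1008 < t=820? ✗ → no.
Result: none.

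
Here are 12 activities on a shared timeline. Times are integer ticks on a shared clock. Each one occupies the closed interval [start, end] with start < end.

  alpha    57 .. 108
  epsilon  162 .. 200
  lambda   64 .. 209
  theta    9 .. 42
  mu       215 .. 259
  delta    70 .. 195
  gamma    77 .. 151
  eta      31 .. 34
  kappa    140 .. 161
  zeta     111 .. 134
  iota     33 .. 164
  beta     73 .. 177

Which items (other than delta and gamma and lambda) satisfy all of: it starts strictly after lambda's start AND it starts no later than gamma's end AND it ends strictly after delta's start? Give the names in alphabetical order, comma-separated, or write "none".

Conditions: its start is strictly after lambda's start (X.start > 64) AND its start is no later than gamma's end (X.start <= 151) AND its end is strictly after delta's start (X.end > 70).
alpha: start 57 > 64? ✗; start 57 <= 151? ✓; end 108 > 70? ✓ → no.
beta: start 73 > 64? ✓; start 73 <= 151? ✓; end 177 > 70? ✓ → yes.
epsilon: start 162 > 64? ✓; start 162 <= 151? ✗; end 200 > 70? ✓ → no.
eta: start 31 > 64? ✗; start 31 <= 151? ✓; end 34 > 70? ✗ → no.
iota: start 33 > 64? ✗; start 33 <= 151? ✓; end 164 > 70? ✓ → no.
kappa: start 140 > 64? ✓; start 140 <= 151? ✓; end 161 > 70? ✓ → yes.
mu: start 215 > 64? ✓; start 215 <= 151? ✗; end 259 > 70? ✓ → no.
theta: start 9 > 64? ✗; start 9 <= 151? ✓; end 42 > 70? ✗ → no.
zeta: start 111 > 64? ✓; start 111 <= 151? ✓; end 134 > 70? ✓ → yes.
Result: beta, kappa, zeta.

beta, kappa, zeta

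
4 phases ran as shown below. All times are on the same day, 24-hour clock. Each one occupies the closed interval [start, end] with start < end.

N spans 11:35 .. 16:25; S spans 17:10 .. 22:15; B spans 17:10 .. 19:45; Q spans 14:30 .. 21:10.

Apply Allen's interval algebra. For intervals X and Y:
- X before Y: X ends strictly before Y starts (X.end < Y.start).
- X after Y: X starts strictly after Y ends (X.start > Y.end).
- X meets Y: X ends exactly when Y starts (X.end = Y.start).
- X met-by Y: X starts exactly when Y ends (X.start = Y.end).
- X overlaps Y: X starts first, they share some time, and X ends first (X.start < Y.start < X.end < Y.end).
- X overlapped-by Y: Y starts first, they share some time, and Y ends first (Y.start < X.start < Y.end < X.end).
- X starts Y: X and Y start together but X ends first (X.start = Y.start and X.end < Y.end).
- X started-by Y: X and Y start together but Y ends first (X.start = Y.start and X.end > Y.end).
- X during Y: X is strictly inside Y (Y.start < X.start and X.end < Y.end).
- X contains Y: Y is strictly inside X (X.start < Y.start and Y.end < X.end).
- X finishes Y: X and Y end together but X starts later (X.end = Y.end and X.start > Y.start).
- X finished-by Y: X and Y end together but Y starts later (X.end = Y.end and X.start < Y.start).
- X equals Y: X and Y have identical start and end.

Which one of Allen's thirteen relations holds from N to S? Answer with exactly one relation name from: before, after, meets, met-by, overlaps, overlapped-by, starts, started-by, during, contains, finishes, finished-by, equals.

N = [11:35, 16:25]; S = [17:10, 22:15].
Compare endpoints: N.start < S.start, N.start < S.end, N.end < S.start, N.end < S.end.
That pattern is 'before'.

before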